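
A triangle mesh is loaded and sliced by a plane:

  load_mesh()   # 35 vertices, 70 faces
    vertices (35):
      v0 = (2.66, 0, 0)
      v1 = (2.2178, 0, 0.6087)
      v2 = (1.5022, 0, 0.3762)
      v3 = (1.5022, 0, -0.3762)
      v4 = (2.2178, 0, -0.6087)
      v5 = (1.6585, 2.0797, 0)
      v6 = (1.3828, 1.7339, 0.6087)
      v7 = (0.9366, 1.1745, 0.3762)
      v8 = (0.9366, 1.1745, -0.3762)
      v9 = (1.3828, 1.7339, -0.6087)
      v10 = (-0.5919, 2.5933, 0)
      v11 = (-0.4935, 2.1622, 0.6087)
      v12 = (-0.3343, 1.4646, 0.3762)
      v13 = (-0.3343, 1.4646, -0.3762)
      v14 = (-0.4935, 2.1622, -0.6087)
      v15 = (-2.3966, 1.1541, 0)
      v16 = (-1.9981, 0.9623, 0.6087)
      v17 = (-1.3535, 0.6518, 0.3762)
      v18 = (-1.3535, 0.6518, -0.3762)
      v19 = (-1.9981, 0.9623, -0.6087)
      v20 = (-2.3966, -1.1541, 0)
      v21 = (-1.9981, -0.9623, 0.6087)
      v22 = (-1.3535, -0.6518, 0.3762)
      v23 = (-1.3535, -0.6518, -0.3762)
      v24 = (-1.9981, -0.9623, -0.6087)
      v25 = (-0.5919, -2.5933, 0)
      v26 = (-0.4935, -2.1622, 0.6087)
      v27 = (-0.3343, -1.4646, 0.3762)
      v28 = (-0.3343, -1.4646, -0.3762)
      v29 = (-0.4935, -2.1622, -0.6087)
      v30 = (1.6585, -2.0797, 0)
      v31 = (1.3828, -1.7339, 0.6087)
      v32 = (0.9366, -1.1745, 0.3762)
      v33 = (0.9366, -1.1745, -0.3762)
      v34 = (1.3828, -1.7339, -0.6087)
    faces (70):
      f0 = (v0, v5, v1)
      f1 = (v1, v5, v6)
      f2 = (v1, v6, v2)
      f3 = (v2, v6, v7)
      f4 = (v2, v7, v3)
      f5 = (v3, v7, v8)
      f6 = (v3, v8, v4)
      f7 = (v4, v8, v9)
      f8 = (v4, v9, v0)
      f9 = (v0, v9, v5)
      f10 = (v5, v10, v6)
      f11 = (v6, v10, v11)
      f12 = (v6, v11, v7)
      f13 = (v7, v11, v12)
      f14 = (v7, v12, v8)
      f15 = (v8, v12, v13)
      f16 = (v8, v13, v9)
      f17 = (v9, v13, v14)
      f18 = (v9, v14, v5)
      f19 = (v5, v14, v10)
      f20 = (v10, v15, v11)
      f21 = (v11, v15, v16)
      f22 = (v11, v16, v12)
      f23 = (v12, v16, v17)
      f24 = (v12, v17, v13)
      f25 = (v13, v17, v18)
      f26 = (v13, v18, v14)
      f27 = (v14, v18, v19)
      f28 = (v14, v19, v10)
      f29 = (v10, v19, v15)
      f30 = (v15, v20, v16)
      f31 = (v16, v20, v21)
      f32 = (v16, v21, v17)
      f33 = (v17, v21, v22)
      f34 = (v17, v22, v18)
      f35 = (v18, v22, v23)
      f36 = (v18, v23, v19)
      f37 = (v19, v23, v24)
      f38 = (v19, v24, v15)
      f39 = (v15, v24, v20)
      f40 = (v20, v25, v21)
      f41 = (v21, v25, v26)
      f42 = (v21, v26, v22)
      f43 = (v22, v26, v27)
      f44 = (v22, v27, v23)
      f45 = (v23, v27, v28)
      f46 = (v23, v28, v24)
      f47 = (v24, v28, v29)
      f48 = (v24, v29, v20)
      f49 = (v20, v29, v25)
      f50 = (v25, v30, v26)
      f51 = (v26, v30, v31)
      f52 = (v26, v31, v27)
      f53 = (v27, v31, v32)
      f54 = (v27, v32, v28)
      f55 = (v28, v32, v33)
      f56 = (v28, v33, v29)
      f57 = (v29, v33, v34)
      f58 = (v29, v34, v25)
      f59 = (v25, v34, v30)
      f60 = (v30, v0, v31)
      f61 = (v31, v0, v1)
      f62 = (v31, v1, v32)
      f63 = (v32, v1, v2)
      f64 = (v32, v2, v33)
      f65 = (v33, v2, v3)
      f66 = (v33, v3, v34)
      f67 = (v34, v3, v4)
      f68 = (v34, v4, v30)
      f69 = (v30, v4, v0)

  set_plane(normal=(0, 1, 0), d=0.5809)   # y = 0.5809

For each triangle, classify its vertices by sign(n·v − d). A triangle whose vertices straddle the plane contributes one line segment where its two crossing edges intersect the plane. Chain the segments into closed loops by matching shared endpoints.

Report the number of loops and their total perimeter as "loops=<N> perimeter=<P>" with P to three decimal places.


Straddling triangles (20 of 70):
  (v0,v5,v1) [-+-] → (2.38026, 0.5809, 0)–(2.06158, 0.5809, 0.438678)  len=0.5422
  (v1,v5,v6) [-++] → (2.06158, 0.5809, 0.438678)–(1.93805, 0.5809, 0.6087)  len=0.2102
  (v1,v6,v2) [-+-] → (1.93805, 0.5809, 0.6087)–(1.4622, 0.5809, 0.454093)  len=0.5003
  (v2,v6,v7) [-++] → (1.4622, 0.5809, 0.454093)–(1.22246, 0.5809, 0.3762)  len=0.2521
  (v2,v7,v3) [-+-] → (1.22246, 0.5809, 0.3762)–(1.22246, 0.5809, -0.00406789)  len=0.3803
  (v3,v7,v8) [-++] → (1.22246, 0.5809, -0.00406789)–(1.22246, 0.5809, -0.3762)  len=0.3721
  (v3,v8,v4) [-+-] → (1.22246, 0.5809, -0.3762)–(1.58413, 0.5809, -0.493707)  len=0.3803
  (v4,v8,v9) [-++] → (1.58413, 0.5809, -0.493707)–(1.93805, 0.5809, -0.6087)  len=0.3721
  (v4,v9,v0) [-+-] → (1.93805, 0.5809, -0.6087)–(2.23211, 0.5809, -0.20393)  len=0.5003
  (v0,v9,v5) [-++] → (2.23211, 0.5809, -0.20393)–(2.38026, 0.5809, 0)  len=0.2521
  (v15,v20,v16) [+-+] → (-2.3966, 0.5809, 0)–(-2.06991, 0.5809, 0.499005)  len=0.5964
  (v16,v20,v21) [+--] → (-2.06991, 0.5809, 0.499005)–(-1.9981, 0.5809, 0.6087)  len=0.1311
  (v16,v21,v17) [+-+] → (-1.9981, 0.5809, 0.6087)–(-1.38181, 0.5809, 0.386413)  len=0.6551
  (v17,v21,v22) [+--] → (-1.38181, 0.5809, 0.386413)–(-1.3535, 0.5809, 0.3762)  len=0.0301
  (v17,v22,v18) [+-+] → (-1.3535, 0.5809, 0.3762)–(-1.3535, 0.5809, -0.335279)  len=0.7115
  (v18,v22,v23) [+--] → (-1.3535, 0.5809, -0.335279)–(-1.3535, 0.5809, -0.3762)  len=0.0409
  (v18,v23,v19) [+-+] → (-1.3535, 0.5809, -0.3762)–(-1.84579, 0.5809, -0.553762)  len=0.5233
  (v19,v23,v24) [+--] → (-1.84579, 0.5809, -0.553762)–(-1.9981, 0.5809, -0.6087)  len=0.1619
  (v19,v24,v15) [+-+] → (-1.9981, 0.5809, -0.6087)–(-2.28867, 0.5809, -0.164859)  len=0.5305
  (v15,v24,v20) [+--] → (-2.28867, 0.5809, -0.164859)–(-2.3966, 0.5809, 0)  len=0.1970

Chained into 2 loop(s):
  loop 1: 10 segments, perimeter = 3.7620
  loop 2: 10 segments, perimeter = 3.5780
Total perimeter = 7.340

loops=2 perimeter=7.340


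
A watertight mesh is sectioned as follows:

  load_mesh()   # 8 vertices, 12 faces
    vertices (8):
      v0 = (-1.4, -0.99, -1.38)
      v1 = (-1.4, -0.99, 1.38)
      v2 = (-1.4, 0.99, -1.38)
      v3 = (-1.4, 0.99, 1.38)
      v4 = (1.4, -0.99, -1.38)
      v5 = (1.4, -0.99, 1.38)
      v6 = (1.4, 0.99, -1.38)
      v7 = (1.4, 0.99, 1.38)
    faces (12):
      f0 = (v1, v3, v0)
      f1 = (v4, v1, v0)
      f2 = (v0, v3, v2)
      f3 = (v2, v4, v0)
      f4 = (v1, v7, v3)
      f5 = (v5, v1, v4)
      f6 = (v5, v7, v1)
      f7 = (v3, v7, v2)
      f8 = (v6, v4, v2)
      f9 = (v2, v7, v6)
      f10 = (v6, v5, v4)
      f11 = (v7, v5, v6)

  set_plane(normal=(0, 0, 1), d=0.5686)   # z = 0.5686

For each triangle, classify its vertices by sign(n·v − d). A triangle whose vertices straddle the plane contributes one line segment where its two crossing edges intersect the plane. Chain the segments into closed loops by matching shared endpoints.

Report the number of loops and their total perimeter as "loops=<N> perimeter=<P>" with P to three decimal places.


loops=1 perimeter=9.560

Straddling triangles (8 of 12):
  (v1,v3,v0) [++-] → (-1.4, 0.407909, 0.5686)–(-1.4, -0.99, 0.5686)  len=1.3979
  (v4,v1,v0) [-+-] → (-0.576841, -0.99, 0.5686)–(-1.4, -0.99, 0.5686)  len=0.8232
  (v0,v3,v2) [-+-] → (-1.4, 0.407909, 0.5686)–(-1.4, 0.99, 0.5686)  len=0.5821
  (v5,v1,v4) [++-] → (-0.576841, -0.99, 0.5686)–(1.4, -0.99, 0.5686)  len=1.9768
  (v3,v7,v2) [++-] → (0.576841, 0.99, 0.5686)–(-1.4, 0.99, 0.5686)  len=1.9768
  (v2,v7,v6) [-+-] → (0.576841, 0.99, 0.5686)–(1.4, 0.99, 0.5686)  len=0.8232
  (v6,v5,v4) [-+-] → (1.4, -0.407909, 0.5686)–(1.4, -0.99, 0.5686)  len=0.5821
  (v7,v5,v6) [++-] → (1.4, -0.407909, 0.5686)–(1.4, 0.99, 0.5686)  len=1.3979

Chained into 1 loop(s):
  loop 1: 8 segments, perimeter = 9.5600
Total perimeter = 9.560


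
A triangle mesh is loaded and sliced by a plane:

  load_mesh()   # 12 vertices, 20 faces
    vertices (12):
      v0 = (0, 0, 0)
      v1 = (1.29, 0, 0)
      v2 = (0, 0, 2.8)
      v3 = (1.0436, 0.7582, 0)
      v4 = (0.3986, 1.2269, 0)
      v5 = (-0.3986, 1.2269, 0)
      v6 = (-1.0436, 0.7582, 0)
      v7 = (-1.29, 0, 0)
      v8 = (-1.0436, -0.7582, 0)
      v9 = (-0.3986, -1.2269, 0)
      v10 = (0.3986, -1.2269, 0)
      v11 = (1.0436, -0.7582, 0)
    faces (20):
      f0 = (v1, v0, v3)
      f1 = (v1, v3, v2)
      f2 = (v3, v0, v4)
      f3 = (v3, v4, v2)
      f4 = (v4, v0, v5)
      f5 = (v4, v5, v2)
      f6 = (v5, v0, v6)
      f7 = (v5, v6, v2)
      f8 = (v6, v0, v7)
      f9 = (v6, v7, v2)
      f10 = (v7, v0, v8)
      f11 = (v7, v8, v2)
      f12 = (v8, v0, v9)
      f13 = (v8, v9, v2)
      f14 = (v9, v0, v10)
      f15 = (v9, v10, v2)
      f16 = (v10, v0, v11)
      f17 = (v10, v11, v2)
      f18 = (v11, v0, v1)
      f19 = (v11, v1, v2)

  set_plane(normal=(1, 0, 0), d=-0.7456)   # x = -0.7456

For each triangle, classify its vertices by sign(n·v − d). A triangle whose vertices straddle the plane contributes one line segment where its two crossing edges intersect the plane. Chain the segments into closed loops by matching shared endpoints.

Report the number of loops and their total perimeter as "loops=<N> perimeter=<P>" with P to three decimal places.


Straddling triangles (8 of 20):
  (v5,v0,v6) [++-] → (-0.7456, 0.541696, 0)–(-0.7456, 0.974747, 0)  len=0.4331
  (v5,v6,v2) [+-+] → (-0.7456, 0.974747, 0)–(-0.7456, 0.541696, 0.79954)  len=0.9093
  (v6,v0,v7) [-+-] → (-0.7456, 0.541696, 0)–(-0.7456, 0, 0)  len=0.5417
  (v6,v7,v2) [--+] → (-0.7456, 0, 1.18164)–(-0.7456, 0.541696, 0.79954)  len=0.6629
  (v7,v0,v8) [-+-] → (-0.7456, 0, 0)–(-0.7456, -0.541696, 0)  len=0.5417
  (v7,v8,v2) [--+] → (-0.7456, -0.541696, 0.79954)–(-0.7456, 0, 1.18164)  len=0.6629
  (v8,v0,v9) [-++] → (-0.7456, -0.541696, 0)–(-0.7456, -0.974747, 0)  len=0.4331
  (v8,v9,v2) [-++] → (-0.7456, -0.974747, 0)–(-0.7456, -0.541696, 0.79954)  len=0.9093

Chained into 1 loop(s):
  loop 1: 8 segments, perimeter = 5.0939
Total perimeter = 5.094

loops=1 perimeter=5.094


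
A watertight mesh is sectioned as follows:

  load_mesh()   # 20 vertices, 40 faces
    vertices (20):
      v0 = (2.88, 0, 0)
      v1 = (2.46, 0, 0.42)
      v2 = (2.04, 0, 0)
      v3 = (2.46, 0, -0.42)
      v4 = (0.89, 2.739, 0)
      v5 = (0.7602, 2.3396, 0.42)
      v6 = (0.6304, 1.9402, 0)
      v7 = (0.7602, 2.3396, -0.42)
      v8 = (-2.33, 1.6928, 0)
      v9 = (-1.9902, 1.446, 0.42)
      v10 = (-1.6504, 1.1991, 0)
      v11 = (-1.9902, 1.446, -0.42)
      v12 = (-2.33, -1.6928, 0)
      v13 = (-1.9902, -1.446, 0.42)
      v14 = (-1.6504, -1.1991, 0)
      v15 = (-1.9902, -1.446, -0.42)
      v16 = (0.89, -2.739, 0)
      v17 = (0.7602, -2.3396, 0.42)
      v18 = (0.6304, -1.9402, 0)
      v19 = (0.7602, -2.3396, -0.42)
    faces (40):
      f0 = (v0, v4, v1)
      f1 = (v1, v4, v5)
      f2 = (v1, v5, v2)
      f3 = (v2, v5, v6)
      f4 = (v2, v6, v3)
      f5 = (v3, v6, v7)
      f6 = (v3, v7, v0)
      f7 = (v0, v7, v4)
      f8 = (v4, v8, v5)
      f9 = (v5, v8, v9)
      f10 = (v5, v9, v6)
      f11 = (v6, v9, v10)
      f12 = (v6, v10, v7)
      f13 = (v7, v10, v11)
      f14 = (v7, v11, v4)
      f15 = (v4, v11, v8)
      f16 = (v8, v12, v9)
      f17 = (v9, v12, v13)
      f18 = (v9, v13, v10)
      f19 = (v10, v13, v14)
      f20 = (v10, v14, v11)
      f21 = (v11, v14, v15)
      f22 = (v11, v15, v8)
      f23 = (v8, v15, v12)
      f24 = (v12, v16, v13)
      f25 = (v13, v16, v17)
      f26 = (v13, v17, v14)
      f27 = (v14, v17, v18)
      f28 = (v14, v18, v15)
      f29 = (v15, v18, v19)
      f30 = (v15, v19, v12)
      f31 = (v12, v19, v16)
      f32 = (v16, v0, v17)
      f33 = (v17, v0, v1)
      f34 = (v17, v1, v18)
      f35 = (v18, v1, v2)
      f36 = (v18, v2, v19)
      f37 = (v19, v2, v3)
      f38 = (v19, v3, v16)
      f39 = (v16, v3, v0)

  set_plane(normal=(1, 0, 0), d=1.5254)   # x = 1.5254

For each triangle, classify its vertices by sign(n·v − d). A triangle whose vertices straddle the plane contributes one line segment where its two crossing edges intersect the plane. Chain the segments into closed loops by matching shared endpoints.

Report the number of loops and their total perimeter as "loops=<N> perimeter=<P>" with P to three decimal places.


loops=2 perimeter=5.716

Straddling triangles (16 of 40):
  (v0,v4,v1) [+-+] → (1.5254, 1.86445, 0)–(1.5254, 1.63049, 0.16998)  len=0.2892
  (v1,v4,v5) [+--] → (1.5254, 1.63049, 0.16998)–(1.5254, 1.28638, 0.42)  len=0.4253
  (v1,v5,v2) [+-+] → (1.5254, 1.28638, 0.42)–(1.5254, 0.940739, 0.16888)  len=0.4272
  (v2,v5,v6) [+--] → (1.5254, 0.940739, 0.16888)–(1.5254, 0.708305, 0)  len=0.2873
  (v2,v6,v3) [+-+] → (1.5254, 0.708305, 0)–(1.5254, 0.991097, -0.205455)  len=0.3495
  (v3,v6,v7) [+--] → (1.5254, 0.991097, -0.205455)–(1.5254, 1.28638, -0.42)  len=0.3650
  (v3,v7,v0) [+-+] → (1.5254, 1.28638, -0.42)–(1.5254, 1.49506, -0.268389)  len=0.2579
  (v0,v7,v4) [+--] → (1.5254, 1.49506, -0.268389)–(1.5254, 1.86445, 0)  len=0.4566
  (v16,v0,v17) [-+-] → (1.5254, -1.86445, 0)–(1.5254, -1.49506, 0.268389)  len=0.4566
  (v17,v0,v1) [-++] → (1.5254, -1.49506, 0.268389)–(1.5254, -1.28638, 0.42)  len=0.2579
  (v17,v1,v18) [-+-] → (1.5254, -1.28638, 0.42)–(1.5254, -0.991097, 0.205455)  len=0.3650
  (v18,v1,v2) [-++] → (1.5254, -0.991097, 0.205455)–(1.5254, -0.708305, 0)  len=0.3495
  (v18,v2,v19) [-+-] → (1.5254, -0.708305, 0)–(1.5254, -0.940739, -0.16888)  len=0.2873
  (v19,v2,v3) [-++] → (1.5254, -0.940739, -0.16888)–(1.5254, -1.28638, -0.42)  len=0.4272
  (v19,v3,v16) [-+-] → (1.5254, -1.28638, -0.42)–(1.5254, -1.63049, -0.16998)  len=0.4253
  (v16,v3,v0) [-++] → (1.5254, -1.63049, -0.16998)–(1.5254, -1.86445, 0)  len=0.2892

Chained into 2 loop(s):
  loop 1: 8 segments, perimeter = 2.8582
  loop 2: 8 segments, perimeter = 2.8582
Total perimeter = 5.716


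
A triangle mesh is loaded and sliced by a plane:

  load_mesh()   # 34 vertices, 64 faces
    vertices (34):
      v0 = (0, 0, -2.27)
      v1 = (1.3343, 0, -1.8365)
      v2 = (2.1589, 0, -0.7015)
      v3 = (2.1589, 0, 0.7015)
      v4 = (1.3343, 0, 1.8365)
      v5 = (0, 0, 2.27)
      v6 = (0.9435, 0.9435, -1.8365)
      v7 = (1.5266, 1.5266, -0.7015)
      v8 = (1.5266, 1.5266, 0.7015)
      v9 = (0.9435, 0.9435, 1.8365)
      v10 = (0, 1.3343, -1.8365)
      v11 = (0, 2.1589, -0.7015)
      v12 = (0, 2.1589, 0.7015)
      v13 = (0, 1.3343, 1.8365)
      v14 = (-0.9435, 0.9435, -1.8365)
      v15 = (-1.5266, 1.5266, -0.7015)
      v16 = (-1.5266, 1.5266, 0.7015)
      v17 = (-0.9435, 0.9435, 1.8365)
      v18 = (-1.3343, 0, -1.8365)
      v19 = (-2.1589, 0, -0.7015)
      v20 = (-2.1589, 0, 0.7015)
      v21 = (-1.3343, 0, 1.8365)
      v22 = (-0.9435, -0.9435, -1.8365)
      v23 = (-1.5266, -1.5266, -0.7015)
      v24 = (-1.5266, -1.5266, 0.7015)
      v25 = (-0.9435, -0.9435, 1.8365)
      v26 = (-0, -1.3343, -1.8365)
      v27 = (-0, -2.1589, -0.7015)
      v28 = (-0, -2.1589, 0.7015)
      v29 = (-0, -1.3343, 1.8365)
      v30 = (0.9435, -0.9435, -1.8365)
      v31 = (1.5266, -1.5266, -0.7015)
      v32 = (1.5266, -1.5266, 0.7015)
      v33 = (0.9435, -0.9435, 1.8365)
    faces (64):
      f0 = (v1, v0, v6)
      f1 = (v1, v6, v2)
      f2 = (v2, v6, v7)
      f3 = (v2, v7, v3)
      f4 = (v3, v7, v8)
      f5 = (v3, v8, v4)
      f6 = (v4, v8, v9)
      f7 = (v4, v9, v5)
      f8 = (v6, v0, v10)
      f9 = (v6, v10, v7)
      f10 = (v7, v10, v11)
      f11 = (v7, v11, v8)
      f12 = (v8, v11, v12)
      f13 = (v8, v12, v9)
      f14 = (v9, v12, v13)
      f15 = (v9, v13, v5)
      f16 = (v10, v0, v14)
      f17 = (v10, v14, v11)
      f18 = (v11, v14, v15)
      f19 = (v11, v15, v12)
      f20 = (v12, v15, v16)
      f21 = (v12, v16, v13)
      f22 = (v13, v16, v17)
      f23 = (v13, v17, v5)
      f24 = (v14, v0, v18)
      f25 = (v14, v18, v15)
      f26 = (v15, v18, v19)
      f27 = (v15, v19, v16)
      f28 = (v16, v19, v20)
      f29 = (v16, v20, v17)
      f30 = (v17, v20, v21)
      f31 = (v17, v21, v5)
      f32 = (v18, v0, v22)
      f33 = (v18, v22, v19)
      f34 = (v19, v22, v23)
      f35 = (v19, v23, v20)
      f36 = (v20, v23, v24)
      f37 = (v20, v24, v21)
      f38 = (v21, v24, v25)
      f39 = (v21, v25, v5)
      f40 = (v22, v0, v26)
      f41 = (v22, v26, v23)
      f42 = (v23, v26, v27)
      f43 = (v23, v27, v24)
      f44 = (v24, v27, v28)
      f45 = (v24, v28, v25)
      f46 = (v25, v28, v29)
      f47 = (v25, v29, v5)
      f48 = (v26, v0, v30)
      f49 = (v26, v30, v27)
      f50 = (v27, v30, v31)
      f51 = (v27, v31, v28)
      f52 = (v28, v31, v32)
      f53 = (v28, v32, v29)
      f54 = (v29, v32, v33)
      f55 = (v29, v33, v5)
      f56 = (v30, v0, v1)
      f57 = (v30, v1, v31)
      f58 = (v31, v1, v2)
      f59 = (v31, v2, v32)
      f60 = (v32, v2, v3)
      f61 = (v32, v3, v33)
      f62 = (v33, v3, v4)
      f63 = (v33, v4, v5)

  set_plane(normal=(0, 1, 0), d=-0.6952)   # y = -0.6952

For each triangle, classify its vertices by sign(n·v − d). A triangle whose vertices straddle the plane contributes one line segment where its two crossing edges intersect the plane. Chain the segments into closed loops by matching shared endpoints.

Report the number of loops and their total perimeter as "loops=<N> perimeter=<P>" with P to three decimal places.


Straddling triangles (20 of 64):
  (v18,v0,v22) [++-] → (-0.6952, -0.6952, -1.95058)–(-1.04635, -0.6952, -1.8365)  len=0.3692
  (v18,v22,v19) [+-+] → (-1.04635, -0.6952, -1.8365)–(-1.26336, -0.6952, -1.5378)  len=0.3692
  (v19,v22,v23) [+--] → (-1.26336, -0.6952, -1.5378)–(-1.87096, -0.6952, -0.7015)  len=1.0337
  (v19,v23,v20) [+-+] → (-1.87096, -0.6952, -0.7015)–(-1.87096, -0.6952, 0.0625863)  len=0.7641
  (v20,v23,v24) [+--] → (-1.87096, -0.6952, 0.0625863)–(-1.87096, -0.6952, 0.7015)  len=0.6389
  (v20,v24,v21) [+-+] → (-1.87096, -0.6952, 0.7015)–(-1.42187, -0.6952, 1.31963)  len=0.7640
  (v21,v24,v25) [+--] → (-1.42187, -0.6952, 1.31963)–(-1.04635, -0.6952, 1.8365)  len=0.6389
  (v21,v25,v5) [+-+] → (-1.04635, -0.6952, 1.8365)–(-0.6952, -0.6952, 1.95058)  len=0.3692
  (v22,v0,v26) [-+-] → (-0.6952, -0.6952, -1.95058)–(0, -0.6952, -2.04414)  len=0.7015
  (v25,v29,v5) [--+] → (0, -0.6952, 2.04414)–(-0.6952, -0.6952, 1.95058)  len=0.7015
  (v26,v0,v30) [-+-] → (0, -0.6952, -2.04414)–(0.6952, -0.6952, -1.95058)  len=0.7015
  (v29,v33,v5) [--+] → (0.6952, -0.6952, 1.95058)–(0, -0.6952, 2.04414)  len=0.7015
  (v30,v0,v1) [-++] → (0.6952, -0.6952, -1.95058)–(1.04635, -0.6952, -1.8365)  len=0.3692
  (v30,v1,v31) [-+-] → (1.04635, -0.6952, -1.8365)–(1.42187, -0.6952, -1.31963)  len=0.6389
  (v31,v1,v2) [-++] → (1.42187, -0.6952, -1.31963)–(1.87096, -0.6952, -0.7015)  len=0.7640
  (v31,v2,v32) [-+-] → (1.87096, -0.6952, -0.7015)–(1.87096, -0.6952, -0.0625863)  len=0.6389
  (v32,v2,v3) [-++] → (1.87096, -0.6952, -0.0625863)–(1.87096, -0.6952, 0.7015)  len=0.7641
  (v32,v3,v33) [-+-] → (1.87096, -0.6952, 0.7015)–(1.26336, -0.6952, 1.5378)  len=1.0337
  (v33,v3,v4) [-++] → (1.26336, -0.6952, 1.5378)–(1.04635, -0.6952, 1.8365)  len=0.3692
  (v33,v4,v5) [-++] → (1.04635, -0.6952, 1.8365)–(0.6952, -0.6952, 1.95058)  len=0.3692

Chained into 1 loop(s):
  loop 1: 20 segments, perimeter = 12.7004
Total perimeter = 12.700

loops=1 perimeter=12.700


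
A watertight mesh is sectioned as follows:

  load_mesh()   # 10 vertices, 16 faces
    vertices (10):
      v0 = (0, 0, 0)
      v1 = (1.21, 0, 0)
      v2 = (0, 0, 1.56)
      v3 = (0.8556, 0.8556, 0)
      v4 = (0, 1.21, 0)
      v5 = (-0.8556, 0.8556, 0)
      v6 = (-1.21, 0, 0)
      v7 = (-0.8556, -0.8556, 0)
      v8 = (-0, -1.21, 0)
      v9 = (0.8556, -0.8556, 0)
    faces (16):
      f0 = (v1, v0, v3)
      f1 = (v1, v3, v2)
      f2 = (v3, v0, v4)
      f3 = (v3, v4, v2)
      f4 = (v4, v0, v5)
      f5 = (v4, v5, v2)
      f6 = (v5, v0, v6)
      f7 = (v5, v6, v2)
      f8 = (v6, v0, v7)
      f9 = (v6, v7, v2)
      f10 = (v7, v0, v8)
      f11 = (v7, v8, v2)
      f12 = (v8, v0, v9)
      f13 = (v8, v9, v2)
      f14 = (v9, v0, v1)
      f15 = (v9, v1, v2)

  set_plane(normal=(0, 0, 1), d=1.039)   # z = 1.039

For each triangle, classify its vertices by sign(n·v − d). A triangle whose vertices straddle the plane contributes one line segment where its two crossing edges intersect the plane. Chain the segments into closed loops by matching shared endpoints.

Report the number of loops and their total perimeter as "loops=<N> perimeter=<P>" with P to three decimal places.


loops=1 perimeter=2.474

Straddling triangles (8 of 16):
  (v1,v3,v2) [--+] → (0.285748, 0.285748, 1.039)–(0.404109, 0, 1.039)  len=0.3093
  (v3,v4,v2) [--+] → (0, 0.404109, 1.039)–(0.285748, 0.285748, 1.039)  len=0.3093
  (v4,v5,v2) [--+] → (-0.285748, 0.285748, 1.039)–(0, 0.404109, 1.039)  len=0.3093
  (v5,v6,v2) [--+] → (-0.404109, 0, 1.039)–(-0.285748, 0.285748, 1.039)  len=0.3093
  (v6,v7,v2) [--+] → (-0.285748, -0.285748, 1.039)–(-0.404109, 0, 1.039)  len=0.3093
  (v7,v8,v2) [--+] → (0, -0.404109, 1.039)–(-0.285748, -0.285748, 1.039)  len=0.3093
  (v8,v9,v2) [--+] → (0.285748, -0.285748, 1.039)–(0, -0.404109, 1.039)  len=0.3093
  (v9,v1,v2) [--+] → (0.404109, 0, 1.039)–(0.285748, -0.285748, 1.039)  len=0.3093

Chained into 1 loop(s):
  loop 1: 8 segments, perimeter = 2.4743
Total perimeter = 2.474


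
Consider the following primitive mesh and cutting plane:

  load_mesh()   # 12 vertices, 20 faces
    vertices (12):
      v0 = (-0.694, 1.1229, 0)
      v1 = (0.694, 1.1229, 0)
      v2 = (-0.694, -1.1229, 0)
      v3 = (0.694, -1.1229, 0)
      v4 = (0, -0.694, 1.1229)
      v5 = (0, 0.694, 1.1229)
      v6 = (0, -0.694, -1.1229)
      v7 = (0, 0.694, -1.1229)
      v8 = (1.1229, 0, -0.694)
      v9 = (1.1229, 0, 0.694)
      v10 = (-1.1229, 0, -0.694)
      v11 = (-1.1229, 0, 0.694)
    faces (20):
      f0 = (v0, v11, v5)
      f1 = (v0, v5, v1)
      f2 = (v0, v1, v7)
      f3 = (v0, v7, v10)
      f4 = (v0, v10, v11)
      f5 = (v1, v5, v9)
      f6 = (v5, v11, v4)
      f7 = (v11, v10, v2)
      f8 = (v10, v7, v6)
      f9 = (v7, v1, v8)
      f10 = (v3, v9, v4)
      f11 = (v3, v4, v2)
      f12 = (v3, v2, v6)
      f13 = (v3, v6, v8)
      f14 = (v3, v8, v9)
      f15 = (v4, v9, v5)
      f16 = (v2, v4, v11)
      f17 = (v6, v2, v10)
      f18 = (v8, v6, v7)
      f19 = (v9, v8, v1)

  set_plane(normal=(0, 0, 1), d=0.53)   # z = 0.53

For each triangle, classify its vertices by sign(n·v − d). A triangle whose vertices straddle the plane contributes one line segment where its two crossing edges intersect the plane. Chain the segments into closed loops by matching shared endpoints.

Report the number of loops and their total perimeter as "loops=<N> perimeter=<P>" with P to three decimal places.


Straddling triangles (10 of 20):
  (v0,v11,v5) [-++] → (-1.02155, 0.265354, 0.53)–(-0.366437, 0.920463, 0.53)  len=0.9265
  (v0,v5,v1) [-+-] → (-0.366437, 0.920463, 0.53)–(0.366437, 0.920463, 0.53)  len=0.7329
  (v0,v10,v11) [--+] → (-1.1229, 0, 0.53)–(-1.02155, 0.265354, 0.53)  len=0.2841
  (v1,v5,v9) [-++] → (0.366437, 0.920463, 0.53)–(1.02155, 0.265354, 0.53)  len=0.9265
  (v11,v10,v2) [+--] → (-1.1229, 0, 0.53)–(-1.02155, -0.265354, 0.53)  len=0.2841
  (v3,v9,v4) [-++] → (1.02155, -0.265354, 0.53)–(0.366437, -0.920463, 0.53)  len=0.9265
  (v3,v4,v2) [-+-] → (0.366437, -0.920463, 0.53)–(-0.366437, -0.920463, 0.53)  len=0.7329
  (v3,v8,v9) [--+] → (1.1229, 0, 0.53)–(1.02155, -0.265354, 0.53)  len=0.2841
  (v2,v4,v11) [-++] → (-0.366437, -0.920463, 0.53)–(-1.02155, -0.265354, 0.53)  len=0.9265
  (v9,v8,v1) [+--] → (1.1229, 0, 0.53)–(1.02155, 0.265354, 0.53)  len=0.2841

Chained into 1 loop(s):
  loop 1: 10 segments, perimeter = 6.3078
Total perimeter = 6.308

loops=1 perimeter=6.308


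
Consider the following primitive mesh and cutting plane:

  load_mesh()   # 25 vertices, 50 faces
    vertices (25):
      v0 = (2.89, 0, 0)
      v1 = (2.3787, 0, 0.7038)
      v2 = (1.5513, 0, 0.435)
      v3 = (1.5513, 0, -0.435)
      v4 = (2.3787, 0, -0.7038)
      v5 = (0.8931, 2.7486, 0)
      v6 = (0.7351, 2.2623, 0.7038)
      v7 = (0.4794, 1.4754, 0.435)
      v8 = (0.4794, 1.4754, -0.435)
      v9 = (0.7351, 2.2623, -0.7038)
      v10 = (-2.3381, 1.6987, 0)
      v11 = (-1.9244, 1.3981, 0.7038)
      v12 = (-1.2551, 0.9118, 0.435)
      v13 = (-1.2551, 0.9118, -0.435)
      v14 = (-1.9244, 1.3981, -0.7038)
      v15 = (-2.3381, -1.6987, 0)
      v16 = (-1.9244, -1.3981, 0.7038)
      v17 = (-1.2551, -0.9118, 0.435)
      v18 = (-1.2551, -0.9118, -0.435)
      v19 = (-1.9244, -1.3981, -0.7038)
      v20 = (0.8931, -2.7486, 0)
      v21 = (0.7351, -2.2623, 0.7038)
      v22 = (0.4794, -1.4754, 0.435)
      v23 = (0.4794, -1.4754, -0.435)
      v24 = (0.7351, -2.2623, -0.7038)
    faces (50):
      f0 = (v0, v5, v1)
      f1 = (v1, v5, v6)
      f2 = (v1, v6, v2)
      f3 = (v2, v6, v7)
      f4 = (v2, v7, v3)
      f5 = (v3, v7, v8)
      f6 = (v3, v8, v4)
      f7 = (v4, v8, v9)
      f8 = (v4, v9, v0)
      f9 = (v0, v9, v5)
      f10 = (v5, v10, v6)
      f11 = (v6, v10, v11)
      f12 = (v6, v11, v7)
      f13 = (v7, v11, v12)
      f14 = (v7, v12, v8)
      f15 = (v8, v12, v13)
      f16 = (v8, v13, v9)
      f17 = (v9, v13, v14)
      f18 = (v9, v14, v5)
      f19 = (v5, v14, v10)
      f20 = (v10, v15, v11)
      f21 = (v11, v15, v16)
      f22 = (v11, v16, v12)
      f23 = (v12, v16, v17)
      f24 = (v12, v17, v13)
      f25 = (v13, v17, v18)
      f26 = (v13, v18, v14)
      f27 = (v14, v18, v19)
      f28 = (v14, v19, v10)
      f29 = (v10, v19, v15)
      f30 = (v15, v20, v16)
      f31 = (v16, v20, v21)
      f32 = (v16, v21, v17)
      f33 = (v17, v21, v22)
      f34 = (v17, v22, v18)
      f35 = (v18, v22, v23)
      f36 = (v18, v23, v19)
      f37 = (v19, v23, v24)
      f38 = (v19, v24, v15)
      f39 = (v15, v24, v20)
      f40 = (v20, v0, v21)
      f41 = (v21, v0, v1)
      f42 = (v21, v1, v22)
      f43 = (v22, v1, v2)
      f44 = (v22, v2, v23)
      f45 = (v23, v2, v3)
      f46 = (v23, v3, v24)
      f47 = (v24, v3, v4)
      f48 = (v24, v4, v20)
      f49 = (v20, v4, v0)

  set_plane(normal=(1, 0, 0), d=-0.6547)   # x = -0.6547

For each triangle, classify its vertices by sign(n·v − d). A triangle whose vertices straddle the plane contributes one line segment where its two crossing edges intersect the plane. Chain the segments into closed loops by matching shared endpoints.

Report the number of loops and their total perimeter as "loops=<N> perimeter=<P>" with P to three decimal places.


loops=2 perimeter=8.063

Straddling triangles (20 of 50):
  (v5,v10,v6) [+-+] → (-0.6547, 2.24568, 0)–(-0.6547, 2.00742, 0.385519)  len=0.4532
  (v6,v10,v11) [+--] → (-0.6547, 2.00742, 0.385519)–(-0.6547, 1.81069, 0.7038)  len=0.3742
  (v6,v11,v7) [+-+] → (-0.6547, 1.81069, 0.7038)–(-0.6547, 1.43893, 0.561818)  len=0.3979
  (v7,v11,v12) [+--] → (-0.6547, 1.43893, 0.561818)–(-0.6547, 1.10689, 0.435)  len=0.3554
  (v7,v12,v8) [+-+] → (-0.6547, 1.10689, 0.435)–(-0.6547, 1.10689, 0.133848)  len=0.3012
  (v8,v12,v13) [+--] → (-0.6547, 1.10689, 0.133848)–(-0.6547, 1.10689, -0.435)  len=0.5688
  (v8,v13,v9) [+-+] → (-0.6547, 1.10689, -0.435)–(-0.6547, 1.31922, -0.516091)  len=0.2273
  (v9,v13,v14) [+--] → (-0.6547, 1.31922, -0.516091)–(-0.6547, 1.81069, -0.7038)  len=0.5261
  (v9,v14,v5) [+-+] → (-0.6547, 1.81069, -0.7038)–(-0.6547, 2.0067, -0.386634)  len=0.3728
  (v5,v14,v10) [+--] → (-0.6547, 2.0067, -0.386634)–(-0.6547, 2.24568, 0)  len=0.4545
  (v15,v20,v16) [-+-] → (-0.6547, -2.24568, 0)–(-0.6547, -2.0067, 0.386634)  len=0.4545
  (v16,v20,v21) [-++] → (-0.6547, -2.0067, 0.386634)–(-0.6547, -1.81069, 0.7038)  len=0.3728
  (v16,v21,v17) [-+-] → (-0.6547, -1.81069, 0.7038)–(-0.6547, -1.31922, 0.516091)  len=0.5261
  (v17,v21,v22) [-++] → (-0.6547, -1.31922, 0.516091)–(-0.6547, -1.10689, 0.435)  len=0.2273
  (v17,v22,v18) [-+-] → (-0.6547, -1.10689, 0.435)–(-0.6547, -1.10689, -0.133848)  len=0.5688
  (v18,v22,v23) [-++] → (-0.6547, -1.10689, -0.133848)–(-0.6547, -1.10689, -0.435)  len=0.3012
  (v18,v23,v19) [-+-] → (-0.6547, -1.10689, -0.435)–(-0.6547, -1.43893, -0.561818)  len=0.3554
  (v19,v23,v24) [-++] → (-0.6547, -1.43893, -0.561818)–(-0.6547, -1.81069, -0.7038)  len=0.3979
  (v19,v24,v15) [-+-] → (-0.6547, -1.81069, -0.7038)–(-0.6547, -2.00742, -0.385519)  len=0.3742
  (v15,v24,v20) [-++] → (-0.6547, -2.00742, -0.385519)–(-0.6547, -2.24568, 0)  len=0.4532

Chained into 2 loop(s):
  loop 1: 10 segments, perimeter = 4.0315
  loop 2: 10 segments, perimeter = 4.0315
Total perimeter = 8.063


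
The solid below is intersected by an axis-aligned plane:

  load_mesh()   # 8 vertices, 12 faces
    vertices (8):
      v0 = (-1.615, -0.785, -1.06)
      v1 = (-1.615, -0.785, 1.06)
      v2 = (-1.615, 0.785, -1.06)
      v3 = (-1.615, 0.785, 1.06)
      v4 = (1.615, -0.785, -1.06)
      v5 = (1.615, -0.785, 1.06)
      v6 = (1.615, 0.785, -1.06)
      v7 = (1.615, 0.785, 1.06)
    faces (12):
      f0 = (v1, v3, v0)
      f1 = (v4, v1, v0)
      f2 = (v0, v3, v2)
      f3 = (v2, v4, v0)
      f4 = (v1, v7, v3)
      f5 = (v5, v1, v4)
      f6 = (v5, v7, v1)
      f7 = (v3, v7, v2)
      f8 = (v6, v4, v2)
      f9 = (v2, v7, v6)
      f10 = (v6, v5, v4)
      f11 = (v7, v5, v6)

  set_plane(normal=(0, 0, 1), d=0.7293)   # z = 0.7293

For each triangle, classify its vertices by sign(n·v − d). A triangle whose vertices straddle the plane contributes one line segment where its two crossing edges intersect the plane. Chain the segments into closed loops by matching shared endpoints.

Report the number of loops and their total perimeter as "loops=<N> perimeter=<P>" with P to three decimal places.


Straddling triangles (8 of 12):
  (v1,v3,v0) [++-] → (-1.615, 0.540095, 0.7293)–(-1.615, -0.785, 0.7293)  len=1.3251
  (v4,v1,v0) [-+-] → (-1.11115, -0.785, 0.7293)–(-1.615, -0.785, 0.7293)  len=0.5038
  (v0,v3,v2) [-+-] → (-1.615, 0.540095, 0.7293)–(-1.615, 0.785, 0.7293)  len=0.2449
  (v5,v1,v4) [++-] → (-1.11115, -0.785, 0.7293)–(1.615, -0.785, 0.7293)  len=2.7262
  (v3,v7,v2) [++-] → (1.11115, 0.785, 0.7293)–(-1.615, 0.785, 0.7293)  len=2.7262
  (v2,v7,v6) [-+-] → (1.11115, 0.785, 0.7293)–(1.615, 0.785, 0.7293)  len=0.5038
  (v6,v5,v4) [-+-] → (1.615, -0.540095, 0.7293)–(1.615, -0.785, 0.7293)  len=0.2449
  (v7,v5,v6) [++-] → (1.615, -0.540095, 0.7293)–(1.615, 0.785, 0.7293)  len=1.3251

Chained into 1 loop(s):
  loop 1: 8 segments, perimeter = 9.6000
Total perimeter = 9.600

loops=1 perimeter=9.600


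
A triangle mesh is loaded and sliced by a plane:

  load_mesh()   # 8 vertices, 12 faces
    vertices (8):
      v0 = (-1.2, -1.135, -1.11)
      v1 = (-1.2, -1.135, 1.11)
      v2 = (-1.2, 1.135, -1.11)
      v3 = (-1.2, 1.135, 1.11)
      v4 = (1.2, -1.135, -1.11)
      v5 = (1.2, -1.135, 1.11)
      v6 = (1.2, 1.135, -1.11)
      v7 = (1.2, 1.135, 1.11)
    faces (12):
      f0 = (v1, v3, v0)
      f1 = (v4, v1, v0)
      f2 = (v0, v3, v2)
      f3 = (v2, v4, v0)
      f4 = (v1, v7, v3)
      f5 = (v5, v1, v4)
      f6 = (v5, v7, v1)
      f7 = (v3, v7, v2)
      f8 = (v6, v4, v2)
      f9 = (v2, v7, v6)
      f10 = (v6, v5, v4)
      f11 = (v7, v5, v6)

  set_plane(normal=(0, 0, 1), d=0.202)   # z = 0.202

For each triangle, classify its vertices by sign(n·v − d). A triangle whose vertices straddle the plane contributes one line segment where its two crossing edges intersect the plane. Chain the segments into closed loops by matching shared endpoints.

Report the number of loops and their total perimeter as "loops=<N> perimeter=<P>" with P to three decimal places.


loops=1 perimeter=9.340

Straddling triangles (8 of 12):
  (v1,v3,v0) [++-] → (-1.2, 0.20655, 0.202)–(-1.2, -1.135, 0.202)  len=1.3415
  (v4,v1,v0) [-+-] → (-0.218378, -1.135, 0.202)–(-1.2, -1.135, 0.202)  len=0.9816
  (v0,v3,v2) [-+-] → (-1.2, 0.20655, 0.202)–(-1.2, 1.135, 0.202)  len=0.9285
  (v5,v1,v4) [++-] → (-0.218378, -1.135, 0.202)–(1.2, -1.135, 0.202)  len=1.4184
  (v3,v7,v2) [++-] → (0.218378, 1.135, 0.202)–(-1.2, 1.135, 0.202)  len=1.4184
  (v2,v7,v6) [-+-] → (0.218378, 1.135, 0.202)–(1.2, 1.135, 0.202)  len=0.9816
  (v6,v5,v4) [-+-] → (1.2, -0.20655, 0.202)–(1.2, -1.135, 0.202)  len=0.9285
  (v7,v5,v6) [++-] → (1.2, -0.20655, 0.202)–(1.2, 1.135, 0.202)  len=1.3415

Chained into 1 loop(s):
  loop 1: 8 segments, perimeter = 9.3400
Total perimeter = 9.340


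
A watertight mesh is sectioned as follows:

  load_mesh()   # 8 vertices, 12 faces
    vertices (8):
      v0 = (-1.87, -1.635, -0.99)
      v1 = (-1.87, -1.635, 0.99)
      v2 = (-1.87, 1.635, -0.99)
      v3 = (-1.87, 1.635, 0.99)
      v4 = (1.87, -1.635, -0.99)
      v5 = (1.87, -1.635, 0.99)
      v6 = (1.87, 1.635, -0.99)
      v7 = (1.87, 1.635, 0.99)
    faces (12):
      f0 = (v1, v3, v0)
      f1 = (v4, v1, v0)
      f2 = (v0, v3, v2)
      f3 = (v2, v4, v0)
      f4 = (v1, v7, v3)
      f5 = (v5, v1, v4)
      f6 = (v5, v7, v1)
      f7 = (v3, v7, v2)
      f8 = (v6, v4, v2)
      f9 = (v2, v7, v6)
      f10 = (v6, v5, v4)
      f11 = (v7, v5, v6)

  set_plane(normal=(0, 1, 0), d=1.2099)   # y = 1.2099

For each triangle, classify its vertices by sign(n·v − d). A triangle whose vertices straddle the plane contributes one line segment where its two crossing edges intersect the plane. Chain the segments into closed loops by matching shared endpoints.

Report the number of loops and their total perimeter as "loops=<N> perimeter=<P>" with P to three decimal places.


loops=1 perimeter=11.440

Straddling triangles (8 of 12):
  (v1,v3,v0) [-+-] → (-1.87, 1.2099, 0.99)–(-1.87, 1.2099, 0.7326)  len=0.2574
  (v0,v3,v2) [-++] → (-1.87, 1.2099, 0.7326)–(-1.87, 1.2099, -0.99)  len=1.7226
  (v2,v4,v0) [+--] → (-1.3838, 1.2099, -0.99)–(-1.87, 1.2099, -0.99)  len=0.4862
  (v1,v7,v3) [-++] → (1.3838, 1.2099, 0.99)–(-1.87, 1.2099, 0.99)  len=3.2538
  (v5,v7,v1) [-+-] → (1.87, 1.2099, 0.99)–(1.3838, 1.2099, 0.99)  len=0.4862
  (v6,v4,v2) [+-+] → (1.87, 1.2099, -0.99)–(-1.3838, 1.2099, -0.99)  len=3.2538
  (v6,v5,v4) [+--] → (1.87, 1.2099, -0.7326)–(1.87, 1.2099, -0.99)  len=0.2574
  (v7,v5,v6) [+-+] → (1.87, 1.2099, 0.99)–(1.87, 1.2099, -0.7326)  len=1.7226

Chained into 1 loop(s):
  loop 1: 8 segments, perimeter = 11.4400
Total perimeter = 11.440


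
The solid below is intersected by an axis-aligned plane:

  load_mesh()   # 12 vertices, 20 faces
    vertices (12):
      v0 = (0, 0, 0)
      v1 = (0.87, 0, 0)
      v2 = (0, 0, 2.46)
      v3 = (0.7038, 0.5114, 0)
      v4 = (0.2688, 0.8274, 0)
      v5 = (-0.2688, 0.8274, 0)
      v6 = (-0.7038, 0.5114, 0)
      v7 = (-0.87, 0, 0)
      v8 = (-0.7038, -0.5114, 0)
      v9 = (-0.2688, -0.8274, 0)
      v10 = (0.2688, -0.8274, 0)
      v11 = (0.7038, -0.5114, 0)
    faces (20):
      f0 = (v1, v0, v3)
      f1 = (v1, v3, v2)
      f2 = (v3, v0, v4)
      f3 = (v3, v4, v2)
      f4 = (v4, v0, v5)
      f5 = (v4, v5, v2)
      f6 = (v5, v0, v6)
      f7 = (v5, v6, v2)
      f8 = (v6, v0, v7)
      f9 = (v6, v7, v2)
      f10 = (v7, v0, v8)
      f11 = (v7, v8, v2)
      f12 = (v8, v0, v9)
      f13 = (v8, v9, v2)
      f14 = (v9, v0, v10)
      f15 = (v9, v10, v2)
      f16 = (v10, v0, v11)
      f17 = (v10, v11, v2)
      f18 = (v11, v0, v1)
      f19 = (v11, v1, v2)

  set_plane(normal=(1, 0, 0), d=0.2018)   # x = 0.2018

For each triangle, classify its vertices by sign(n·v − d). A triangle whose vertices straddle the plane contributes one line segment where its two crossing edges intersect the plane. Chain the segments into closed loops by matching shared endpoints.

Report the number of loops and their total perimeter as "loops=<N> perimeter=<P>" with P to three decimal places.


loops=1 perimeter=5.819

Straddling triangles (12 of 20):
  (v1,v0,v3) [+-+] → (0.2018, 0, 0)–(0.2018, 0.146633, 0)  len=0.1466
  (v1,v3,v2) [++-] → (0.2018, 0.146633, 1.75465)–(0.2018, 0, 1.88939)  len=0.1991
  (v3,v0,v4) [+-+] → (0.2018, 0.146633, 0)–(0.2018, 0.621166, 0)  len=0.4745
  (v3,v4,v2) [++-] → (0.2018, 0.621166, 0.61317)–(0.2018, 0.146633, 1.75465)  len=1.2362
  (v4,v0,v5) [+--] → (0.2018, 0.621166, 0)–(0.2018, 0.8274, 0)  len=0.2062
  (v4,v5,v2) [+--] → (0.2018, 0.8274, 0)–(0.2018, 0.621166, 0.61317)  len=0.6469
  (v9,v0,v10) [--+] → (0.2018, -0.621166, 0)–(0.2018, -0.8274, 0)  len=0.2062
  (v9,v10,v2) [-+-] → (0.2018, -0.8274, 0)–(0.2018, -0.621166, 0.61317)  len=0.6469
  (v10,v0,v11) [+-+] → (0.2018, -0.621166, 0)–(0.2018, -0.146633, 0)  len=0.4745
  (v10,v11,v2) [++-] → (0.2018, -0.146633, 1.75465)–(0.2018, -0.621166, 0.61317)  len=1.2362
  (v11,v0,v1) [+-+] → (0.2018, -0.146633, 0)–(0.2018, 0, 0)  len=0.1466
  (v11,v1,v2) [++-] → (0.2018, 0, 1.88939)–(0.2018, -0.146633, 1.75465)  len=0.1991

Chained into 1 loop(s):
  loop 1: 12 segments, perimeter = 5.8193
Total perimeter = 5.819


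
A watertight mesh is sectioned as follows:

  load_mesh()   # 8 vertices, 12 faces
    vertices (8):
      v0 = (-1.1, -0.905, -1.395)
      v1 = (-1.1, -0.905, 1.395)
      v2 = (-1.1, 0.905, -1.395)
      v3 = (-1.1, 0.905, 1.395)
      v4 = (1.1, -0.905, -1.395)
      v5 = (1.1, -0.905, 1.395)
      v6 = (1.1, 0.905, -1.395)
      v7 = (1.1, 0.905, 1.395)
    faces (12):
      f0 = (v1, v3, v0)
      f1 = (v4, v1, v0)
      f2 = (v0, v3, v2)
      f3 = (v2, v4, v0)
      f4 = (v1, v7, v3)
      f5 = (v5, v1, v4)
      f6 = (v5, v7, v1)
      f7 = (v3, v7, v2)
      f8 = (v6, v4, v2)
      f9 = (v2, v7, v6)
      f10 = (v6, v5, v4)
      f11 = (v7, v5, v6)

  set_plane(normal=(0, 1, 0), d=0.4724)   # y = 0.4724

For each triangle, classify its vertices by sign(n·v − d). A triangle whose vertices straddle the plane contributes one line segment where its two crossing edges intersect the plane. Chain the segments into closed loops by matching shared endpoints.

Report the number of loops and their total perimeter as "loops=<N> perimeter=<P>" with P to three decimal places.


Straddling triangles (8 of 12):
  (v1,v3,v0) [-+-] → (-1.1, 0.4724, 1.395)–(-1.1, 0.4724, 0.728175)  len=0.6668
  (v0,v3,v2) [-++] → (-1.1, 0.4724, 0.728175)–(-1.1, 0.4724, -1.395)  len=2.1232
  (v2,v4,v0) [+--] → (-0.574188, 0.4724, -1.395)–(-1.1, 0.4724, -1.395)  len=0.5258
  (v1,v7,v3) [-++] → (0.574188, 0.4724, 1.395)–(-1.1, 0.4724, 1.395)  len=1.6742
  (v5,v7,v1) [-+-] → (1.1, 0.4724, 1.395)–(0.574188, 0.4724, 1.395)  len=0.5258
  (v6,v4,v2) [+-+] → (1.1, 0.4724, -1.395)–(-0.574188, 0.4724, -1.395)  len=1.6742
  (v6,v5,v4) [+--] → (1.1, 0.4724, -0.728175)–(1.1, 0.4724, -1.395)  len=0.6668
  (v7,v5,v6) [+-+] → (1.1, 0.4724, 1.395)–(1.1, 0.4724, -0.728175)  len=2.1232

Chained into 1 loop(s):
  loop 1: 8 segments, perimeter = 9.9800
Total perimeter = 9.980

loops=1 perimeter=9.980


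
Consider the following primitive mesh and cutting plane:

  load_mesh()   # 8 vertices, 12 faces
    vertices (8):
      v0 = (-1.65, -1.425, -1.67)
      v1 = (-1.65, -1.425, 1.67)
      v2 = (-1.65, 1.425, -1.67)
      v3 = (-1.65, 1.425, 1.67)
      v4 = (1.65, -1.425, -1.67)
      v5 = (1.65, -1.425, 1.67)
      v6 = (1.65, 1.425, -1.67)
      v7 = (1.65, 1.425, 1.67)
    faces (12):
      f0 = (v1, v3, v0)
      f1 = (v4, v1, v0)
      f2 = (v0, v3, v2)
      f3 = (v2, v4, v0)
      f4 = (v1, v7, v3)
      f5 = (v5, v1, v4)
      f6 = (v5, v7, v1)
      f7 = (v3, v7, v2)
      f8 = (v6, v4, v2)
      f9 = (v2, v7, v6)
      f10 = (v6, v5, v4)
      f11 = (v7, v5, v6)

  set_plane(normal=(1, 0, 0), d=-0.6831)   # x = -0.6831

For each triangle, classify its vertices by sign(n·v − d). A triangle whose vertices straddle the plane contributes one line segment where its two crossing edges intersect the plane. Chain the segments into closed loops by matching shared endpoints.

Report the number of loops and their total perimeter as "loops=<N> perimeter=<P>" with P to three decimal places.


loops=1 perimeter=12.380

Straddling triangles (8 of 12):
  (v4,v1,v0) [+--] → (-0.6831, -1.425, 0.69138)–(-0.6831, -1.425, -1.67)  len=2.3614
  (v2,v4,v0) [-+-] → (-0.6831, 0.58995, -1.67)–(-0.6831, -1.425, -1.67)  len=2.0150
  (v1,v7,v3) [-+-] → (-0.6831, -0.58995, 1.67)–(-0.6831, 1.425, 1.67)  len=2.0150
  (v5,v1,v4) [+-+] → (-0.6831, -1.425, 1.67)–(-0.6831, -1.425, 0.69138)  len=0.9786
  (v5,v7,v1) [++-] → (-0.6831, -0.58995, 1.67)–(-0.6831, -1.425, 1.67)  len=0.8350
  (v3,v7,v2) [-+-] → (-0.6831, 1.425, 1.67)–(-0.6831, 1.425, -0.69138)  len=2.3614
  (v6,v4,v2) [++-] → (-0.6831, 0.58995, -1.67)–(-0.6831, 1.425, -1.67)  len=0.8350
  (v2,v7,v6) [-++] → (-0.6831, 1.425, -0.69138)–(-0.6831, 1.425, -1.67)  len=0.9786

Chained into 1 loop(s):
  loop 1: 8 segments, perimeter = 12.3800
Total perimeter = 12.380
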